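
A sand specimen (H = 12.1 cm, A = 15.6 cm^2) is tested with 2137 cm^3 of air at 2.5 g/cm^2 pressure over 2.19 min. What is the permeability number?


Formula: Permeability Number P = (V * H) / (p * A * t)
Numerator: V * H = 2137 * 12.1 = 25857.7
Denominator: p * A * t = 2.5 * 15.6 * 2.19 = 85.41
P = 25857.7 / 85.41 = 302.7479


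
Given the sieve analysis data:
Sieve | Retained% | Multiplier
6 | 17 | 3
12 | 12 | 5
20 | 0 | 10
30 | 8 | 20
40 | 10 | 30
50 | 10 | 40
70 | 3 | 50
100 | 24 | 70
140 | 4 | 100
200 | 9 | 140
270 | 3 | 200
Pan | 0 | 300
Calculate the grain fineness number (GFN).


Formula: GFN = sum(pct * multiplier) / sum(pct)
sum(pct * multiplier) = 5061
sum(pct) = 100
GFN = 5061 / 100 = 50.61


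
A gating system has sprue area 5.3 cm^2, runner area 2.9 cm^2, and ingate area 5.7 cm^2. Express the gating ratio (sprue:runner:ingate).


Sprue:Runner:Ingate = 1 : 2.9/5.3 : 5.7/5.3 = 1:0.55:1.08

Answer: 1:0.55:1.08


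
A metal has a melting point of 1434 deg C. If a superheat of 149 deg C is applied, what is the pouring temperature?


Formula: T_pour = T_melt + Superheat
T_pour = 1434 + 149 = 1583 deg C

1583 deg C


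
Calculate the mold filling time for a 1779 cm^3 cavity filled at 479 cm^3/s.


Formula: t_fill = V_mold / Q_flow
t = 1779 cm^3 / 479 cm^3/s = 3.7140 s


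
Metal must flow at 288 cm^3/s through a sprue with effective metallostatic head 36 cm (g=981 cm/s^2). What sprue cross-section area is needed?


Formula: v = sqrt(2*g*h), A = Q/v
Velocity: v = sqrt(2 * 981 * 36) = sqrt(70632) = 265.7668 cm/s
Sprue area: A = Q / v = 288 / 265.7668 = 1.0837 cm^2

Final answer: 1.0837 cm^2


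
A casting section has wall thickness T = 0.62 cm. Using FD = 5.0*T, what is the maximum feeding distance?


Formula: FD = 5.0 * T  (riser feeding-distance rule)
FD = 5.0 * 0.62 cm = 3.1000 cm

Answer: 3.1000 cm


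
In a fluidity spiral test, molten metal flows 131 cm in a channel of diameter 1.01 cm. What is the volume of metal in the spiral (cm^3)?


Formula: V = pi * (d/2)^2 * L  (cylinder volume)
Radius = 1.01/2 = 0.505 cm
V = pi * 0.505^2 * 131 = 104.9552 cm^3


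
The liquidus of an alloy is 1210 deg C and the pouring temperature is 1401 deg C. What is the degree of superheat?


Formula: Superheat = T_pour - T_melt
Superheat = 1401 - 1210 = 191 deg C

Final answer: 191 deg C


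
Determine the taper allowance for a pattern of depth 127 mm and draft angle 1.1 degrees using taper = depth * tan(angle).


Formula: taper = depth * tan(draft_angle)
tan(1.1 deg) = 0.0192010
taper = 127 mm * 0.0192010 = 2.4385 mm


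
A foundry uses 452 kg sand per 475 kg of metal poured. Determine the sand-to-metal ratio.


Formula: Sand-to-Metal Ratio = W_sand / W_metal
Ratio = 452 kg / 475 kg = 0.9516

Final answer: 0.9516


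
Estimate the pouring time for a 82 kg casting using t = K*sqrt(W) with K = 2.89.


Formula: t = K * sqrt(W)
sqrt(W) = sqrt(82) = 9.05539
t = 2.89 * 9.05539 = 26.1701 s

26.1701 s


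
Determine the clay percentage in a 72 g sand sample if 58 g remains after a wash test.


Formula: Clay% = (W_total - W_washed) / W_total * 100
Clay mass = 72 - 58 = 14 g
Clay% = 14 / 72 * 100 = 19.4444%

19.4444%


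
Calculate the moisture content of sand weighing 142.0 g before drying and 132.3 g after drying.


Formula: MC = (W_wet - W_dry) / W_wet * 100
Water mass = 142.0 - 132.3 = 9.7 g
MC = 9.7 / 142.0 * 100 = 6.8310%

Answer: 6.8310%


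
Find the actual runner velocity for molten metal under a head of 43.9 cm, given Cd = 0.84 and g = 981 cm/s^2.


Formula: v = Cd * sqrt(2 * g * h)  (Torricelli with discharge coefficient)
2*g*h = 2 * 981 * 43.9 = 86131.8 cm^2/s^2
sqrt(86131.8) = 293.48220 cm/s
v = 0.84 * 293.48220 = 246.5250 cm/s


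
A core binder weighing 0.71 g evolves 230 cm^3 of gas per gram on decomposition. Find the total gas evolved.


Formula: V_gas = W_binder * gas_evolution_rate
V = 0.71 g * 230 cm^3/g = 163.3000 cm^3

Answer: 163.3000 cm^3


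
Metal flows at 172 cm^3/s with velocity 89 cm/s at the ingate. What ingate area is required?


Formula: A_ingate = Q / v  (continuity equation)
A = 172 cm^3/s / 89 cm/s = 1.9326 cm^2


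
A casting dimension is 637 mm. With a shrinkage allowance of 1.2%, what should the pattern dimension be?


Formula: L_pattern = L_casting * (1 + shrinkage_rate/100)
Shrinkage factor = 1 + 1.2/100 = 1.012
L_pattern = 637 mm * 1.012 = 644.6440 mm

Answer: 644.6440 mm


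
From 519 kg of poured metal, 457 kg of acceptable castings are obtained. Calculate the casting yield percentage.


Formula: Casting Yield = (W_good / W_total) * 100
Yield = (457 kg / 519 kg) * 100 = 88.0539%

Answer: 88.0539%


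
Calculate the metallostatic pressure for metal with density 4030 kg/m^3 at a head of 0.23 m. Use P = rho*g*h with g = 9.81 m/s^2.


Formula: P = rho * g * h
rho * g = 4030 * 9.81 = 39534.3 N/m^3
P = 39534.3 * 0.23 = 9092.8890 Pa


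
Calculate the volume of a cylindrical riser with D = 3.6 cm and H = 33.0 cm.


Formula: V = pi * (D/2)^2 * H  (cylinder volume)
Radius = D/2 = 3.6/2 = 1.8 cm
V = pi * 1.8^2 * 33.0 = 335.8991 cm^3

Final answer: 335.8991 cm^3


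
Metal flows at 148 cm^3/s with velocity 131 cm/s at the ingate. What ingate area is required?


Formula: A_ingate = Q / v  (continuity equation)
A = 148 cm^3/s / 131 cm/s = 1.1298 cm^2

Final answer: 1.1298 cm^2


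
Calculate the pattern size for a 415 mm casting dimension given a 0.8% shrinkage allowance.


Formula: L_pattern = L_casting * (1 + shrinkage_rate/100)
Shrinkage factor = 1 + 0.8/100 = 1.008
L_pattern = 415 mm * 1.008 = 418.3200 mm

Final answer: 418.3200 mm


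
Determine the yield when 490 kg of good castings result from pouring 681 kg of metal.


Formula: Casting Yield = (W_good / W_total) * 100
Yield = (490 kg / 681 kg) * 100 = 71.9530%

71.9530%


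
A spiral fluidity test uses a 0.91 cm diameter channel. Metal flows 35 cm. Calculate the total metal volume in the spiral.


Formula: V = pi * (d/2)^2 * L  (cylinder volume)
Radius = 0.91/2 = 0.455 cm
V = pi * 0.455^2 * 35 = 22.7636 cm^3


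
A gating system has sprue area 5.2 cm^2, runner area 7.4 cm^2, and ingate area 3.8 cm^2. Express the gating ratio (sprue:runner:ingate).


Sprue:Runner:Ingate = 1 : 7.4/5.2 : 3.8/5.2 = 1:1.42:0.73

Final answer: 1:1.42:0.73


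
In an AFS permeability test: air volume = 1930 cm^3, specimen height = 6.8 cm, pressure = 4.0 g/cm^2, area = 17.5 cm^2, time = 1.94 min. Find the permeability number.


Formula: Permeability Number P = (V * H) / (p * A * t)
Numerator: V * H = 1930 * 6.8 = 13124.0
Denominator: p * A * t = 4.0 * 17.5 * 1.94 = 135.8
P = 13124.0 / 135.8 = 96.6421

Answer: 96.6421


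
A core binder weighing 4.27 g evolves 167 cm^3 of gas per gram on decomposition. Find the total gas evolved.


Formula: V_gas = W_binder * gas_evolution_rate
V = 4.27 g * 167 cm^3/g = 713.0900 cm^3

713.0900 cm^3


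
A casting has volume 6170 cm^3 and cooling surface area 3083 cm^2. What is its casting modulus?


Formula: Casting Modulus M = V / A
M = 6170 cm^3 / 3083 cm^2 = 2.0013 cm

2.0013 cm


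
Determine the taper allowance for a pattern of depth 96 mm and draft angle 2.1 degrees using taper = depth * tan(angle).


Formula: taper = depth * tan(draft_angle)
tan(2.1 deg) = 0.0366683
taper = 96 mm * 0.0366683 = 3.5202 mm

3.5202 mm


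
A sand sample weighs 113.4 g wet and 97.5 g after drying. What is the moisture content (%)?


Formula: MC = (W_wet - W_dry) / W_wet * 100
Water mass = 113.4 - 97.5 = 15.9 g
MC = 15.9 / 113.4 * 100 = 14.0212%

Answer: 14.0212%


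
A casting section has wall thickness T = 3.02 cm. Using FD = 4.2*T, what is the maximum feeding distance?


Formula: FD = 4.2 * T  (riser feeding-distance rule)
FD = 4.2 * 3.02 cm = 12.6840 cm

Answer: 12.6840 cm


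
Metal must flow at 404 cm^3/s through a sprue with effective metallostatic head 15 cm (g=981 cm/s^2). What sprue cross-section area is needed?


Formula: v = sqrt(2*g*h), A = Q/v
Velocity: v = sqrt(2 * 981 * 15) = sqrt(29430) = 171.5517 cm/s
Sprue area: A = Q / v = 404 / 171.5517 = 2.3550 cm^2

2.3550 cm^2


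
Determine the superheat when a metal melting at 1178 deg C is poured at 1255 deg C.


Formula: Superheat = T_pour - T_melt
Superheat = 1255 - 1178 = 77 deg C

Answer: 77 deg C


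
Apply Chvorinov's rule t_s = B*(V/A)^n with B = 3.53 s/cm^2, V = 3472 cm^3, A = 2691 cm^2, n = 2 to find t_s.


Formula: t_s = B * (V/A)^n  (Chvorinov's rule, n=2)
Modulus M = V/A = 3472/2691 = 1.290227 cm
M^2 = 1.290227^2 = 1.664686 cm^2
t_s = 3.53 * 1.664686 = 5.8763 s


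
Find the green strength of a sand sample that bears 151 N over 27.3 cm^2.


Formula: Compressive Strength = Force / Area
Strength = 151 N / 27.3 cm^2 = 5.5311 N/cm^2

5.5311 N/cm^2


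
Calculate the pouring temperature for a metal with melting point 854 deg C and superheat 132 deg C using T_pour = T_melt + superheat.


Formula: T_pour = T_melt + Superheat
T_pour = 854 + 132 = 986 deg C

Answer: 986 deg C


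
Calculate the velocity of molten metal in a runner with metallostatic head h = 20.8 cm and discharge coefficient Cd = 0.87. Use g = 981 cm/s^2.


Formula: v = Cd * sqrt(2 * g * h)  (Torricelli with discharge coefficient)
2*g*h = 2 * 981 * 20.8 = 40809.6 cm^2/s^2
sqrt(40809.6) = 202.01386 cm/s
v = 0.87 * 202.01386 = 175.7521 cm/s

Answer: 175.7521 cm/s


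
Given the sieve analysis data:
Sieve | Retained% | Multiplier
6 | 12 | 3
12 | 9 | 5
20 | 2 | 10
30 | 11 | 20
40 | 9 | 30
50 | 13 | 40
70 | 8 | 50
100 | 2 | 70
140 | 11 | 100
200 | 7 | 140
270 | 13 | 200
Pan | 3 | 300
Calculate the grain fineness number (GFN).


Formula: GFN = sum(pct * multiplier) / sum(pct)
sum(pct * multiplier) = 7231
sum(pct) = 100
GFN = 7231 / 100 = 72.31

72.31


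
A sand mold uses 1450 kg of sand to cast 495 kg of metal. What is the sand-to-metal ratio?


Formula: Sand-to-Metal Ratio = W_sand / W_metal
Ratio = 1450 kg / 495 kg = 2.9293

Answer: 2.9293


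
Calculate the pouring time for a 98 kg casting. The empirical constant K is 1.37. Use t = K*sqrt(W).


Formula: t = K * sqrt(W)
sqrt(W) = sqrt(98) = 9.89949
t = 1.37 * 9.89949 = 13.5623 s

13.5623 s


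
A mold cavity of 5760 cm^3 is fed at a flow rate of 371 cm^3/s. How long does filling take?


Formula: t_fill = V_mold / Q_flow
t = 5760 cm^3 / 371 cm^3/s = 15.5256 s

Final answer: 15.5256 s


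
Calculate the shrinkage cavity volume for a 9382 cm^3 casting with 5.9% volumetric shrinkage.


Formula: V_shrink = V_casting * shrinkage_pct / 100
V_shrink = 9382 cm^3 * 5.9 / 100 = 553.5380 cm^3

553.5380 cm^3


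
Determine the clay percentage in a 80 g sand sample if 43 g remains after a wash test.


Formula: Clay% = (W_total - W_washed) / W_total * 100
Clay mass = 80 - 43 = 37 g
Clay% = 37 / 80 * 100 = 46.2500%

Answer: 46.2500%


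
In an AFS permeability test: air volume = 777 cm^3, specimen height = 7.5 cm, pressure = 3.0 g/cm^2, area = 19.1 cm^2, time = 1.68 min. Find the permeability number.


Formula: Permeability Number P = (V * H) / (p * A * t)
Numerator: V * H = 777 * 7.5 = 5827.5
Denominator: p * A * t = 3.0 * 19.1 * 1.68 = 96.264
P = 5827.5 / 96.264 = 60.5366

60.5366


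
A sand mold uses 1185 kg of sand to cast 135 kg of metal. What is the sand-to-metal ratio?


Formula: Sand-to-Metal Ratio = W_sand / W_metal
Ratio = 1185 kg / 135 kg = 8.7778

Final answer: 8.7778


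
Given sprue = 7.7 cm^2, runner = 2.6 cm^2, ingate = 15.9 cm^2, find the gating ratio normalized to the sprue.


Sprue:Runner:Ingate = 1 : 2.6/7.7 : 15.9/7.7 = 1:0.34:2.06

Final answer: 1:0.34:2.06


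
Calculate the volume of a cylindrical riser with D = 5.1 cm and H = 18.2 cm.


Formula: V = pi * (D/2)^2 * H  (cylinder volume)
Radius = D/2 = 5.1/2 = 2.55 cm
V = pi * 2.55^2 * 18.2 = 371.7934 cm^3

371.7934 cm^3


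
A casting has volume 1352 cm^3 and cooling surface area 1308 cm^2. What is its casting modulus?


Formula: Casting Modulus M = V / A
M = 1352 cm^3 / 1308 cm^2 = 1.0336 cm

Final answer: 1.0336 cm


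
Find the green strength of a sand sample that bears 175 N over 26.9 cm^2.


Formula: Compressive Strength = Force / Area
Strength = 175 N / 26.9 cm^2 = 6.5056 N/cm^2

6.5056 N/cm^2


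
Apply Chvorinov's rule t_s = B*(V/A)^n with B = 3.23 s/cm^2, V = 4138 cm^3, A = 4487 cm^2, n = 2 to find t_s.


Formula: t_s = B * (V/A)^n  (Chvorinov's rule, n=2)
Modulus M = V/A = 4138/4487 = 0.922220 cm
M^2 = 0.922220^2 = 0.850490 cm^2
t_s = 3.23 * 0.850490 = 2.7471 s

2.7471 s


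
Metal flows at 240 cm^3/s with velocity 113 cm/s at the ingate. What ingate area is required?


Formula: A_ingate = Q / v  (continuity equation)
A = 240 cm^3/s / 113 cm/s = 2.1239 cm^2


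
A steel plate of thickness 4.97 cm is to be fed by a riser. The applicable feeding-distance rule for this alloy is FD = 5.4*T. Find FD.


Formula: FD = 5.4 * T  (riser feeding-distance rule)
FD = 5.4 * 4.97 cm = 26.8380 cm

26.8380 cm


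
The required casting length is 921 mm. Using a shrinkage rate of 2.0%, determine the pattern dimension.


Formula: L_pattern = L_casting * (1 + shrinkage_rate/100)
Shrinkage factor = 1 + 2.0/100 = 1.02
L_pattern = 921 mm * 1.02 = 939.4200 mm

Final answer: 939.4200 mm


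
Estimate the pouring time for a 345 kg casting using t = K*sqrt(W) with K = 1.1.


Formula: t = K * sqrt(W)
sqrt(W) = sqrt(345) = 18.57418
t = 1.1 * 18.57418 = 20.4316 s

20.4316 s


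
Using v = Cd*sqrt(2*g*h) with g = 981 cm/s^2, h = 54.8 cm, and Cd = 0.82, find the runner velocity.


Formula: v = Cd * sqrt(2 * g * h)  (Torricelli with discharge coefficient)
2*g*h = 2 * 981 * 54.8 = 107517.6 cm^2/s^2
sqrt(107517.6) = 327.89876 cm/s
v = 0.82 * 327.89876 = 268.8770 cm/s

Answer: 268.8770 cm/s


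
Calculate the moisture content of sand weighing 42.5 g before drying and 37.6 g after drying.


Formula: MC = (W_wet - W_dry) / W_wet * 100
Water mass = 42.5 - 37.6 = 4.9 g
MC = 4.9 / 42.5 * 100 = 11.5294%

Final answer: 11.5294%


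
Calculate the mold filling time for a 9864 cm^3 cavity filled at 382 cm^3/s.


Formula: t_fill = V_mold / Q_flow
t = 9864 cm^3 / 382 cm^3/s = 25.8220 s

25.8220 s


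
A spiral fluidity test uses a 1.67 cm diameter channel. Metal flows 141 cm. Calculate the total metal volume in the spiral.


Formula: V = pi * (d/2)^2 * L  (cylinder volume)
Radius = 1.67/2 = 0.835 cm
V = pi * 0.835^2 * 141 = 308.8460 cm^3


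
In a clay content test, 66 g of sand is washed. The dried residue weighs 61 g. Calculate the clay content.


Formula: Clay% = (W_total - W_washed) / W_total * 100
Clay mass = 66 - 61 = 5 g
Clay% = 5 / 66 * 100 = 7.5758%

7.5758%


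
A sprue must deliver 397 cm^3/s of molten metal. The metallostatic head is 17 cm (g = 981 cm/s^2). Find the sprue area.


Formula: v = sqrt(2*g*h), A = Q/v
Velocity: v = sqrt(2 * 981 * 17) = sqrt(33354) = 182.6308 cm/s
Sprue area: A = Q / v = 397 / 182.6308 = 2.1738 cm^2

Answer: 2.1738 cm^2


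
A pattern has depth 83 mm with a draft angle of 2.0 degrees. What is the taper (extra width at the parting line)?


Formula: taper = depth * tan(draft_angle)
tan(2.0 deg) = 0.0349208
taper = 83 mm * 0.0349208 = 2.8984 mm

Final answer: 2.8984 mm


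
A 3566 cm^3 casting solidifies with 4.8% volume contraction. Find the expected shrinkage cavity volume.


Formula: V_shrink = V_casting * shrinkage_pct / 100
V_shrink = 3566 cm^3 * 4.8 / 100 = 171.1680 cm^3

Answer: 171.1680 cm^3


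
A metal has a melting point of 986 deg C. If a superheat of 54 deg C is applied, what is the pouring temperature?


Formula: T_pour = T_melt + Superheat
T_pour = 986 + 54 = 1040 deg C


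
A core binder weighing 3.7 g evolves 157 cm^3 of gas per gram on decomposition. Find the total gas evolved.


Formula: V_gas = W_binder * gas_evolution_rate
V = 3.7 g * 157 cm^3/g = 580.9000 cm^3


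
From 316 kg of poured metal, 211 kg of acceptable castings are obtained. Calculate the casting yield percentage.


Formula: Casting Yield = (W_good / W_total) * 100
Yield = (211 kg / 316 kg) * 100 = 66.7722%


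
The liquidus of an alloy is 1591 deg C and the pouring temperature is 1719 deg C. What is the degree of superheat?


Formula: Superheat = T_pour - T_melt
Superheat = 1719 - 1591 = 128 deg C

Final answer: 128 deg C


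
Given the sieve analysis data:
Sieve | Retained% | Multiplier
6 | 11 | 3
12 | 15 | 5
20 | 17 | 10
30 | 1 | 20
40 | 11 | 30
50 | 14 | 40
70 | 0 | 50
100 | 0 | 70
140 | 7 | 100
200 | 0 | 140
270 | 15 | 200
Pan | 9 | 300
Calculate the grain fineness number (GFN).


Formula: GFN = sum(pct * multiplier) / sum(pct)
sum(pct * multiplier) = 7588
sum(pct) = 100
GFN = 7588 / 100 = 75.88

75.88


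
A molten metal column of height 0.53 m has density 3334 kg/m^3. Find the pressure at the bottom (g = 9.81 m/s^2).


Formula: P = rho * g * h
rho * g = 3334 * 9.81 = 32706.54 N/m^3
P = 32706.54 * 0.53 = 17334.4662 Pa

Final answer: 17334.4662 Pa


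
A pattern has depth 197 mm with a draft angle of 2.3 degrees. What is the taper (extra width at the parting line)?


Formula: taper = depth * tan(draft_angle)
tan(2.3 deg) = 0.0401641
taper = 197 mm * 0.0401641 = 7.9123 mm


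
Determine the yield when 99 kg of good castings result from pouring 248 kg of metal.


Formula: Casting Yield = (W_good / W_total) * 100
Yield = (99 kg / 248 kg) * 100 = 39.9194%


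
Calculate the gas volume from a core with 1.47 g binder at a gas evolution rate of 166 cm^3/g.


Formula: V_gas = W_binder * gas_evolution_rate
V = 1.47 g * 166 cm^3/g = 244.0200 cm^3

Answer: 244.0200 cm^3


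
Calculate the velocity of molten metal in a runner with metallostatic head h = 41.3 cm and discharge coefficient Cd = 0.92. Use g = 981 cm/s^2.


Formula: v = Cd * sqrt(2 * g * h)  (Torricelli with discharge coefficient)
2*g*h = 2 * 981 * 41.3 = 81030.6 cm^2/s^2
sqrt(81030.6) = 284.65874 cm/s
v = 0.92 * 284.65874 = 261.8860 cm/s

261.8860 cm/s


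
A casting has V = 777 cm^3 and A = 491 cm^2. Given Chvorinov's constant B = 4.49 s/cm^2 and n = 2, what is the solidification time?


Formula: t_s = B * (V/A)^n  (Chvorinov's rule, n=2)
Modulus M = V/A = 777/491 = 1.582485 cm
M^2 = 1.582485^2 = 2.504259 cm^2
t_s = 4.49 * 2.504259 = 11.2441 s


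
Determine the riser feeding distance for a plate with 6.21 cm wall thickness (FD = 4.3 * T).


Formula: FD = 4.3 * T  (riser feeding-distance rule)
FD = 4.3 * 6.21 cm = 26.7030 cm

Answer: 26.7030 cm


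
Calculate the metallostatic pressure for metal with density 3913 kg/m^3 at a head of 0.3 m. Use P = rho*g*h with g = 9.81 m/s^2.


Formula: P = rho * g * h
rho * g = 3913 * 9.81 = 38386.53 N/m^3
P = 38386.53 * 0.3 = 11515.9590 Pa

Answer: 11515.9590 Pa


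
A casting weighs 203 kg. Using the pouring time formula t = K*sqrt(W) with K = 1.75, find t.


Formula: t = K * sqrt(W)
sqrt(W) = sqrt(203) = 14.24781
t = 1.75 * 14.24781 = 24.9337 s


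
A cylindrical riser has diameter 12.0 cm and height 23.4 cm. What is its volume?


Formula: V = pi * (D/2)^2 * H  (cylinder volume)
Radius = D/2 = 12.0/2 = 6.0 cm
V = pi * 6.0^2 * 23.4 = 2646.4777 cm^3

Final answer: 2646.4777 cm^3


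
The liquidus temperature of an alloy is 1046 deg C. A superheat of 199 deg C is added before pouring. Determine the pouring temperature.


Formula: T_pour = T_melt + Superheat
T_pour = 1046 + 199 = 1245 deg C

1245 deg C


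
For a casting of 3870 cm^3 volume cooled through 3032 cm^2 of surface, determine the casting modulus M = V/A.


Formula: Casting Modulus M = V / A
M = 3870 cm^3 / 3032 cm^2 = 1.2764 cm


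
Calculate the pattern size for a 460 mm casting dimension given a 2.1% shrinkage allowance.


Formula: L_pattern = L_casting * (1 + shrinkage_rate/100)
Shrinkage factor = 1 + 2.1/100 = 1.021
L_pattern = 460 mm * 1.021 = 469.6600 mm

Final answer: 469.6600 mm


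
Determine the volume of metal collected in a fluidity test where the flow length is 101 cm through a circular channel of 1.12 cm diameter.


Formula: V = pi * (d/2)^2 * L  (cylinder volume)
Radius = 1.12/2 = 0.56 cm
V = pi * 0.56^2 * 101 = 99.5055 cm^3

99.5055 cm^3


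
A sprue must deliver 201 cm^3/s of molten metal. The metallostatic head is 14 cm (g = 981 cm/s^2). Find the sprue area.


Formula: v = sqrt(2*g*h), A = Q/v
Velocity: v = sqrt(2 * 981 * 14) = sqrt(27468) = 165.7347 cm/s
Sprue area: A = Q / v = 201 / 165.7347 = 1.2128 cm^2

1.2128 cm^2


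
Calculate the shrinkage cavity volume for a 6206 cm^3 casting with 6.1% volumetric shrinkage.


Formula: V_shrink = V_casting * shrinkage_pct / 100
V_shrink = 6206 cm^3 * 6.1 / 100 = 378.5660 cm^3


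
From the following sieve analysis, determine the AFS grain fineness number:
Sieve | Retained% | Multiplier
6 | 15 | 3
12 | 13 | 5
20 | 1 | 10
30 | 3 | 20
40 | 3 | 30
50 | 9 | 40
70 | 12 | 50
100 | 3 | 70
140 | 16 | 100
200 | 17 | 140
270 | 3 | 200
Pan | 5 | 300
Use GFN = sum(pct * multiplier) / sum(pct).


Formula: GFN = sum(pct * multiplier) / sum(pct)
sum(pct * multiplier) = 7520
sum(pct) = 100
GFN = 7520 / 100 = 75.20

Final answer: 75.20


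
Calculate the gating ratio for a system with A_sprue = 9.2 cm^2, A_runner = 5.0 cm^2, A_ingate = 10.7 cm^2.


Sprue:Runner:Ingate = 1 : 5.0/9.2 : 10.7/9.2 = 1:0.54:1.16

Final answer: 1:0.54:1.16


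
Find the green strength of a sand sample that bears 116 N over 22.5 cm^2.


Formula: Compressive Strength = Force / Area
Strength = 116 N / 22.5 cm^2 = 5.1556 N/cm^2

5.1556 N/cm^2


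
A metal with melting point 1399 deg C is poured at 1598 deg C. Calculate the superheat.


Formula: Superheat = T_pour - T_melt
Superheat = 1598 - 1399 = 199 deg C


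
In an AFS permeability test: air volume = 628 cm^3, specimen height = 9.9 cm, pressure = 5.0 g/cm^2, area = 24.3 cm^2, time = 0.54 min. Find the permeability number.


Formula: Permeability Number P = (V * H) / (p * A * t)
Numerator: V * H = 628 * 9.9 = 6217.2
Denominator: p * A * t = 5.0 * 24.3 * 0.54 = 65.61
P = 6217.2 / 65.61 = 94.7599

Answer: 94.7599


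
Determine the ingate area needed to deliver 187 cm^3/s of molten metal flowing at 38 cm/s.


Formula: A_ingate = Q / v  (continuity equation)
A = 187 cm^3/s / 38 cm/s = 4.9211 cm^2

Final answer: 4.9211 cm^2


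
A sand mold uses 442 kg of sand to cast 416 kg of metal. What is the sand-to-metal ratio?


Formula: Sand-to-Metal Ratio = W_sand / W_metal
Ratio = 442 kg / 416 kg = 1.0625

Final answer: 1.0625


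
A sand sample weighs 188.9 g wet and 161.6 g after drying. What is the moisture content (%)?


Formula: MC = (W_wet - W_dry) / W_wet * 100
Water mass = 188.9 - 161.6 = 27.3 g
MC = 27.3 / 188.9 * 100 = 14.4521%


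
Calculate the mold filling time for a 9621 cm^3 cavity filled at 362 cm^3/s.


Formula: t_fill = V_mold / Q_flow
t = 9621 cm^3 / 362 cm^3/s = 26.5773 s

Answer: 26.5773 s


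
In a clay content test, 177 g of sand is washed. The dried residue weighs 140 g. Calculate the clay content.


Formula: Clay% = (W_total - W_washed) / W_total * 100
Clay mass = 177 - 140 = 37 g
Clay% = 37 / 177 * 100 = 20.9040%

20.9040%


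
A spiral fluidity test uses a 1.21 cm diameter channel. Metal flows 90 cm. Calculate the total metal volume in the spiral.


Formula: V = pi * (d/2)^2 * L  (cylinder volume)
Radius = 1.21/2 = 0.605 cm
V = pi * 0.605^2 * 90 = 103.4911 cm^3

Final answer: 103.4911 cm^3


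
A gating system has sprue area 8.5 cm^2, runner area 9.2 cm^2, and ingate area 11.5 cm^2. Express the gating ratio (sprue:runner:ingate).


Sprue:Runner:Ingate = 1 : 9.2/8.5 : 11.5/8.5 = 1:1.08:1.35

Answer: 1:1.08:1.35


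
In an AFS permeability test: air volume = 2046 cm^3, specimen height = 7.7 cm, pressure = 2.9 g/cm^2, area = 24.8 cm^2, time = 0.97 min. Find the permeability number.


Formula: Permeability Number P = (V * H) / (p * A * t)
Numerator: V * H = 2046 * 7.7 = 15754.2
Denominator: p * A * t = 2.9 * 24.8 * 0.97 = 69.7624
P = 15754.2 / 69.7624 = 225.8265

Answer: 225.8265


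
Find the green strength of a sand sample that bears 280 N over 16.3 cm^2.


Formula: Compressive Strength = Force / Area
Strength = 280 N / 16.3 cm^2 = 17.1779 N/cm^2

Answer: 17.1779 N/cm^2


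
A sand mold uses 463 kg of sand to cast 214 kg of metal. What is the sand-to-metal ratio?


Formula: Sand-to-Metal Ratio = W_sand / W_metal
Ratio = 463 kg / 214 kg = 2.1636

Answer: 2.1636


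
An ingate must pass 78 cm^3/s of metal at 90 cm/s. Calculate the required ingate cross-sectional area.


Formula: A_ingate = Q / v  (continuity equation)
A = 78 cm^3/s / 90 cm/s = 0.8667 cm^2


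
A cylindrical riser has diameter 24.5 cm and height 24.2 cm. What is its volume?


Formula: V = pi * (D/2)^2 * H  (cylinder volume)
Radius = D/2 = 24.5/2 = 12.25 cm
V = pi * 12.25^2 * 24.2 = 11408.7330 cm^3


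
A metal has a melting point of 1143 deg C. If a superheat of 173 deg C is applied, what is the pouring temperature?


Formula: T_pour = T_melt + Superheat
T_pour = 1143 + 173 = 1316 deg C


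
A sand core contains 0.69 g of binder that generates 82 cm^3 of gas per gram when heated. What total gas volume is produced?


Formula: V_gas = W_binder * gas_evolution_rate
V = 0.69 g * 82 cm^3/g = 56.5800 cm^3

Final answer: 56.5800 cm^3


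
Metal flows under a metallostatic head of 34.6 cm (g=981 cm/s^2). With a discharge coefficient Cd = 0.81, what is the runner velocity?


Formula: v = Cd * sqrt(2 * g * h)  (Torricelli with discharge coefficient)
2*g*h = 2 * 981 * 34.6 = 67885.2 cm^2/s^2
sqrt(67885.2) = 260.54788 cm/s
v = 0.81 * 260.54788 = 211.0438 cm/s

211.0438 cm/s


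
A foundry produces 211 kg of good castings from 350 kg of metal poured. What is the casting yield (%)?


Formula: Casting Yield = (W_good / W_total) * 100
Yield = (211 kg / 350 kg) * 100 = 60.2857%

Answer: 60.2857%


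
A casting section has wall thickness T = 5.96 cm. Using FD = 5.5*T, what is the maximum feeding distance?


Formula: FD = 5.5 * T  (riser feeding-distance rule)
FD = 5.5 * 5.96 cm = 32.7800 cm

32.7800 cm


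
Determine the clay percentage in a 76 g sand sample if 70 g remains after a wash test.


Formula: Clay% = (W_total - W_washed) / W_total * 100
Clay mass = 76 - 70 = 6 g
Clay% = 6 / 76 * 100 = 7.8947%


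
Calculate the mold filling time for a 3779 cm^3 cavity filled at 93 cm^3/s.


Formula: t_fill = V_mold / Q_flow
t = 3779 cm^3 / 93 cm^3/s = 40.6344 s

Answer: 40.6344 s


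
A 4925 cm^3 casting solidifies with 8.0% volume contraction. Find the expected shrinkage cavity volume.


Formula: V_shrink = V_casting * shrinkage_pct / 100
V_shrink = 4925 cm^3 * 8.0 / 100 = 394.0000 cm^3

Final answer: 394.0000 cm^3


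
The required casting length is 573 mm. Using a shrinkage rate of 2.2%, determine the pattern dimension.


Formula: L_pattern = L_casting * (1 + shrinkage_rate/100)
Shrinkage factor = 1 + 2.2/100 = 1.022
L_pattern = 573 mm * 1.022 = 585.6060 mm

585.6060 mm


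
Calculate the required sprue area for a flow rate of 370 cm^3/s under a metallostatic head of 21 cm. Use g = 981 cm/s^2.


Formula: v = sqrt(2*g*h), A = Q/v
Velocity: v = sqrt(2 * 981 * 21) = sqrt(41202) = 202.9828 cm/s
Sprue area: A = Q / v = 370 / 202.9828 = 1.8228 cm^2


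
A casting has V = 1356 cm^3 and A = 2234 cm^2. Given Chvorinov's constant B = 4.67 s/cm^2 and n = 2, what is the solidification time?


Formula: t_s = B * (V/A)^n  (Chvorinov's rule, n=2)
Modulus M = V/A = 1356/2234 = 0.606983 cm
M^2 = 0.606983^2 = 0.368428 cm^2
t_s = 4.67 * 0.368428 = 1.7206 s

Final answer: 1.7206 s


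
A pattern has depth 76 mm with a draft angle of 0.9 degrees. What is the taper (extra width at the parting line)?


Formula: taper = depth * tan(draft_angle)
tan(0.9 deg) = 0.0157093
taper = 76 mm * 0.0157093 = 1.1939 mm

Final answer: 1.1939 mm


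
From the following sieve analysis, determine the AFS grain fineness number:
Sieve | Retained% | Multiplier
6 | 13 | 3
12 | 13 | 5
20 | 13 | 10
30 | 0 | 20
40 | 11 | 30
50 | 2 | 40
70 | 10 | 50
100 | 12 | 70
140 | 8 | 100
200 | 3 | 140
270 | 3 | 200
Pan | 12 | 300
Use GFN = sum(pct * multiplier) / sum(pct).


Formula: GFN = sum(pct * multiplier) / sum(pct)
sum(pct * multiplier) = 7404
sum(pct) = 100
GFN = 7404 / 100 = 74.04

74.04


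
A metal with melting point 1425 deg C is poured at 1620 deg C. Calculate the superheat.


Formula: Superheat = T_pour - T_melt
Superheat = 1620 - 1425 = 195 deg C

Answer: 195 deg C


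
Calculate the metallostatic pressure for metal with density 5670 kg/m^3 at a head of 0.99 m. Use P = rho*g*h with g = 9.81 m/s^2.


Formula: P = rho * g * h
rho * g = 5670 * 9.81 = 55622.7 N/m^3
P = 55622.7 * 0.99 = 55066.4730 Pa

Final answer: 55066.4730 Pa


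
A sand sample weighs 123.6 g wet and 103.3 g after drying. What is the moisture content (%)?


Formula: MC = (W_wet - W_dry) / W_wet * 100
Water mass = 123.6 - 103.3 = 20.3 g
MC = 20.3 / 123.6 * 100 = 16.4239%

Answer: 16.4239%


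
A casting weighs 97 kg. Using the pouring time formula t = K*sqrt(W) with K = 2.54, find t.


Formula: t = K * sqrt(W)
sqrt(W) = sqrt(97) = 9.84886
t = 2.54 * 9.84886 = 25.0161 s

Final answer: 25.0161 s


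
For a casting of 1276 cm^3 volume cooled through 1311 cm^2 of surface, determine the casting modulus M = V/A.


Formula: Casting Modulus M = V / A
M = 1276 cm^3 / 1311 cm^2 = 0.9733 cm

0.9733 cm


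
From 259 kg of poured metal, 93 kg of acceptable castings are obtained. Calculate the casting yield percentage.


Formula: Casting Yield = (W_good / W_total) * 100
Yield = (93 kg / 259 kg) * 100 = 35.9073%

35.9073%


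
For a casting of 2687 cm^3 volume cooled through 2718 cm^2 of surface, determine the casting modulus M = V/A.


Formula: Casting Modulus M = V / A
M = 2687 cm^3 / 2718 cm^2 = 0.9886 cm

Answer: 0.9886 cm


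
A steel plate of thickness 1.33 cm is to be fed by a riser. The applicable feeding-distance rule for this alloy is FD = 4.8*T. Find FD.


Formula: FD = 4.8 * T  (riser feeding-distance rule)
FD = 4.8 * 1.33 cm = 6.3840 cm

Answer: 6.3840 cm


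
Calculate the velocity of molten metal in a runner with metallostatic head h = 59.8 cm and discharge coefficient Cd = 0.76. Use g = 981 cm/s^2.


Formula: v = Cd * sqrt(2 * g * h)  (Torricelli with discharge coefficient)
2*g*h = 2 * 981 * 59.8 = 117327.6 cm^2/s^2
sqrt(117327.6) = 342.53117 cm/s
v = 0.76 * 342.53117 = 260.3237 cm/s

Final answer: 260.3237 cm/s


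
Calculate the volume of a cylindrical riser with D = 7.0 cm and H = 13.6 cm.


Formula: V = pi * (D/2)^2 * H  (cylinder volume)
Radius = D/2 = 7.0/2 = 3.5 cm
V = pi * 3.5^2 * 13.6 = 523.3893 cm^3

Answer: 523.3893 cm^3


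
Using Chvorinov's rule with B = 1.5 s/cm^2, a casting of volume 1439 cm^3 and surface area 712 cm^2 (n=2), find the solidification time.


Formula: t_s = B * (V/A)^n  (Chvorinov's rule, n=2)
Modulus M = V/A = 1439/712 = 2.021067 cm
M^2 = 2.021067^2 = 4.084712 cm^2
t_s = 1.5 * 4.084712 = 6.1271 s

6.1271 s


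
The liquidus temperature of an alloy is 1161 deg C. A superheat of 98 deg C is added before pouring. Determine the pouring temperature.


Formula: T_pour = T_melt + Superheat
T_pour = 1161 + 98 = 1259 deg C

Answer: 1259 deg C


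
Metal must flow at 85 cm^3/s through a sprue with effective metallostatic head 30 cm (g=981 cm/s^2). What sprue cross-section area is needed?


Formula: v = sqrt(2*g*h), A = Q/v
Velocity: v = sqrt(2 * 981 * 30) = sqrt(58860) = 242.6108 cm/s
Sprue area: A = Q / v = 85 / 242.6108 = 0.3504 cm^2

Final answer: 0.3504 cm^2


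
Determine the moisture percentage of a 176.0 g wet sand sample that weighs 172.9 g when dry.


Formula: MC = (W_wet - W_dry) / W_wet * 100
Water mass = 176.0 - 172.9 = 3.1 g
MC = 3.1 / 176.0 * 100 = 1.7614%

1.7614%


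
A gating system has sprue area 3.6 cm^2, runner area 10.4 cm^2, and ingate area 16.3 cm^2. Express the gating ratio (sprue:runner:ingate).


Sprue:Runner:Ingate = 1 : 10.4/3.6 : 16.3/3.6 = 1:2.89:4.53


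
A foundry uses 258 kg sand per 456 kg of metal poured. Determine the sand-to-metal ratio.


Formula: Sand-to-Metal Ratio = W_sand / W_metal
Ratio = 258 kg / 456 kg = 0.5658

Final answer: 0.5658


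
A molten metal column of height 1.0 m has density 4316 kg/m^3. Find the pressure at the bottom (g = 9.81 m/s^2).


Formula: P = rho * g * h
rho * g = 4316 * 9.81 = 42339.96 N/m^3
P = 42339.96 * 1.0 = 42339.9600 Pa

42339.9600 Pa


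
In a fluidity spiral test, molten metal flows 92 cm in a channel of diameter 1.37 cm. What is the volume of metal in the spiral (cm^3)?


Formula: V = pi * (d/2)^2 * L  (cylinder volume)
Radius = 1.37/2 = 0.685 cm
V = pi * 0.685^2 * 92 = 135.6185 cm^3


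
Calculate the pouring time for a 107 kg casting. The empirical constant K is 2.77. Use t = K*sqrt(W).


Formula: t = K * sqrt(W)
sqrt(W) = sqrt(107) = 10.34408
t = 2.77 * 10.34408 = 28.6531 s

28.6531 s


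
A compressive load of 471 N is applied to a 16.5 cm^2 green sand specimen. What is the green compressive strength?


Formula: Compressive Strength = Force / Area
Strength = 471 N / 16.5 cm^2 = 28.5455 N/cm^2


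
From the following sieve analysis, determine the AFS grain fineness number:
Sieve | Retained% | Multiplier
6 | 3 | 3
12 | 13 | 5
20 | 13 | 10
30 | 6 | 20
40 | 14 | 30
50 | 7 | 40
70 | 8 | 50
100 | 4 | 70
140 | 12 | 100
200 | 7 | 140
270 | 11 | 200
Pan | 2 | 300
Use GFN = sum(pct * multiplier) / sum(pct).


Formula: GFN = sum(pct * multiplier) / sum(pct)
sum(pct * multiplier) = 6684
sum(pct) = 100
GFN = 6684 / 100 = 66.84

Final answer: 66.84


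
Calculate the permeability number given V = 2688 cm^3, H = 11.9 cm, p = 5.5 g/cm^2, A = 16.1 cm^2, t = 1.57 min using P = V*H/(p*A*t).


Formula: Permeability Number P = (V * H) / (p * A * t)
Numerator: V * H = 2688 * 11.9 = 31987.2
Denominator: p * A * t = 5.5 * 16.1 * 1.57 = 139.0235
P = 31987.2 / 139.0235 = 230.0848

Answer: 230.0848


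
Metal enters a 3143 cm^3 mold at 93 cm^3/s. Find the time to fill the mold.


Formula: t_fill = V_mold / Q_flow
t = 3143 cm^3 / 93 cm^3/s = 33.7957 s


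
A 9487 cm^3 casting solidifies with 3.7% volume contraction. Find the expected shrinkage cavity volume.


Formula: V_shrink = V_casting * shrinkage_pct / 100
V_shrink = 9487 cm^3 * 3.7 / 100 = 351.0190 cm^3

Answer: 351.0190 cm^3


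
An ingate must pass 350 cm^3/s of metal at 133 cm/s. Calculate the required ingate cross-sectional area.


Formula: A_ingate = Q / v  (continuity equation)
A = 350 cm^3/s / 133 cm/s = 2.6316 cm^2

Final answer: 2.6316 cm^2


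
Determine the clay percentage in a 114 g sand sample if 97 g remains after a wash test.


Formula: Clay% = (W_total - W_washed) / W_total * 100
Clay mass = 114 - 97 = 17 g
Clay% = 17 / 114 * 100 = 14.9123%

14.9123%


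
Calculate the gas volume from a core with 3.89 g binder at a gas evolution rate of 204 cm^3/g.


Formula: V_gas = W_binder * gas_evolution_rate
V = 3.89 g * 204 cm^3/g = 793.5600 cm^3


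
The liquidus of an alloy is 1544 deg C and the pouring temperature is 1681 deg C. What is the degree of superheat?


Formula: Superheat = T_pour - T_melt
Superheat = 1681 - 1544 = 137 deg C

Answer: 137 deg C


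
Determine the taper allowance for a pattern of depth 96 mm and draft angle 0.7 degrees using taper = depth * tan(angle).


Formula: taper = depth * tan(draft_angle)
tan(0.7 deg) = 0.0122179
taper = 96 mm * 0.0122179 = 1.1729 mm

1.1729 mm


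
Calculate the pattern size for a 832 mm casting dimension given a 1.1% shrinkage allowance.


Formula: L_pattern = L_casting * (1 + shrinkage_rate/100)
Shrinkage factor = 1 + 1.1/100 = 1.011
L_pattern = 832 mm * 1.011 = 841.1520 mm

841.1520 mm


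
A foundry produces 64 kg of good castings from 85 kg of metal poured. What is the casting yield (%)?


Formula: Casting Yield = (W_good / W_total) * 100
Yield = (64 kg / 85 kg) * 100 = 75.2941%

Answer: 75.2941%


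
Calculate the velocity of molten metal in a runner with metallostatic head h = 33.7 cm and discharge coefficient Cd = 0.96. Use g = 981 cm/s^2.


Formula: v = Cd * sqrt(2 * g * h)  (Torricelli with discharge coefficient)
2*g*h = 2 * 981 * 33.7 = 66119.4 cm^2/s^2
sqrt(66119.4) = 257.13693 cm/s
v = 0.96 * 257.13693 = 246.8515 cm/s

Final answer: 246.8515 cm/s


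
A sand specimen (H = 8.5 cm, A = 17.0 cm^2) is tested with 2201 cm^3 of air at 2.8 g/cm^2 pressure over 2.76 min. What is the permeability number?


Formula: Permeability Number P = (V * H) / (p * A * t)
Numerator: V * H = 2201 * 8.5 = 18708.5
Denominator: p * A * t = 2.8 * 17.0 * 2.76 = 131.376
P = 18708.5 / 131.376 = 142.4042


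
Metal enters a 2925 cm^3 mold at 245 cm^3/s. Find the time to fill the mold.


Formula: t_fill = V_mold / Q_flow
t = 2925 cm^3 / 245 cm^3/s = 11.9388 s

11.9388 s


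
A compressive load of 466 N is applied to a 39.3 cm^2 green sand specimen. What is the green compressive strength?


Formula: Compressive Strength = Force / Area
Strength = 466 N / 39.3 cm^2 = 11.8575 N/cm^2


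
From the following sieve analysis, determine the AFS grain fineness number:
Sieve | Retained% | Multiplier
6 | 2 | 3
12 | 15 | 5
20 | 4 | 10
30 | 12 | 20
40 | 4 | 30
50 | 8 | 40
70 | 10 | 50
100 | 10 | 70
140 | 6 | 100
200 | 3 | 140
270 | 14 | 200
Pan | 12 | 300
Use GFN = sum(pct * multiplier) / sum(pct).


Formula: GFN = sum(pct * multiplier) / sum(pct)
sum(pct * multiplier) = 9421
sum(pct) = 100
GFN = 9421 / 100 = 94.21

Final answer: 94.21


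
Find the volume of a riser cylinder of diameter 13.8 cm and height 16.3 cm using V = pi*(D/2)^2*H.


Formula: V = pi * (D/2)^2 * H  (cylinder volume)
Radius = D/2 = 13.8/2 = 6.9 cm
V = pi * 6.9^2 * 16.3 = 2438.0110 cm^3

Answer: 2438.0110 cm^3


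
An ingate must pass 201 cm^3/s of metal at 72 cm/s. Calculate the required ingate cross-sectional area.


Formula: A_ingate = Q / v  (continuity equation)
A = 201 cm^3/s / 72 cm/s = 2.7917 cm^2

Answer: 2.7917 cm^2


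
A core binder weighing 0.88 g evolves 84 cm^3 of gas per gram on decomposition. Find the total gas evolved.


Formula: V_gas = W_binder * gas_evolution_rate
V = 0.88 g * 84 cm^3/g = 73.9200 cm^3

73.9200 cm^3


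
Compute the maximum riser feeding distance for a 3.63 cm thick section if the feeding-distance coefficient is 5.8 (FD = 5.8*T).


Formula: FD = 5.8 * T  (riser feeding-distance rule)
FD = 5.8 * 3.63 cm = 21.0540 cm


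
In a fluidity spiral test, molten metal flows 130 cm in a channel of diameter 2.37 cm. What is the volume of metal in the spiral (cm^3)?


Formula: V = pi * (d/2)^2 * L  (cylinder volume)
Radius = 2.37/2 = 1.185 cm
V = pi * 1.185^2 * 130 = 573.4954 cm^3


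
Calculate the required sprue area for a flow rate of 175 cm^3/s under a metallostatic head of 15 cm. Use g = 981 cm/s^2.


Formula: v = sqrt(2*g*h), A = Q/v
Velocity: v = sqrt(2 * 981 * 15) = sqrt(29430) = 171.5517 cm/s
Sprue area: A = Q / v = 175 / 171.5517 = 1.0201 cm^2

Final answer: 1.0201 cm^2


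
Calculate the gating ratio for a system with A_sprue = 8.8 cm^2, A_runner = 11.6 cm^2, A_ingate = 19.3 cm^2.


Sprue:Runner:Ingate = 1 : 11.6/8.8 : 19.3/8.8 = 1:1.32:2.19

Answer: 1:1.32:2.19


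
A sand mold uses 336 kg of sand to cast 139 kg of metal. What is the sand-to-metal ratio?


Formula: Sand-to-Metal Ratio = W_sand / W_metal
Ratio = 336 kg / 139 kg = 2.4173

Final answer: 2.4173


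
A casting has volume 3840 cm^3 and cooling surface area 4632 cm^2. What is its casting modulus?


Formula: Casting Modulus M = V / A
M = 3840 cm^3 / 4632 cm^2 = 0.8290 cm

Final answer: 0.8290 cm


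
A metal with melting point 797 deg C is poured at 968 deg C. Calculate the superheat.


Formula: Superheat = T_pour - T_melt
Superheat = 968 - 797 = 171 deg C
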